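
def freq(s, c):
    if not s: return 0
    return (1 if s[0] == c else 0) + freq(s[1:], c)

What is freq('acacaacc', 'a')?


s[0]='a' == 'a' -> 1
s[0]='c' != 'a' -> 0
s[0]='a' == 'a' -> 1
s[0]='c' != 'a' -> 0
s[0]='a' == 'a' -> 1
s[0]='a' == 'a' -> 1
s[0]='c' != 'a' -> 0
s[0]='c' != 'a' -> 0
Sum: 1 + 0 + 1 + 0 + 1 + 1 + 0 + 0 = 4

4


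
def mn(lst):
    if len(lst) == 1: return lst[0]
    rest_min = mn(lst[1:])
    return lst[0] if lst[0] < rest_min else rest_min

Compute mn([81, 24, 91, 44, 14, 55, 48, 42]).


mn([81, 24, 91, 44, 14, 55, 48, 42]): compare 81 with mn([24, 91, 44, 14, 55, 48, 42])
mn([24, 91, 44, 14, 55, 48, 42]): compare 24 with mn([91, 44, 14, 55, 48, 42])
mn([91, 44, 14, 55, 48, 42]): compare 91 with mn([44, 14, 55, 48, 42])
mn([44, 14, 55, 48, 42]): compare 44 with mn([14, 55, 48, 42])
mn([14, 55, 48, 42]): compare 14 with mn([55, 48, 42])
mn([55, 48, 42]): compare 55 with mn([48, 42])
mn([48, 42]): compare 48 with mn([42])
mn([42]) = 42  (base case)
Compare 48 with 42 -> 42
Compare 55 with 42 -> 42
Compare 14 with 42 -> 14
Compare 44 with 14 -> 14
Compare 91 with 14 -> 14
Compare 24 with 14 -> 14
Compare 81 with 14 -> 14

14


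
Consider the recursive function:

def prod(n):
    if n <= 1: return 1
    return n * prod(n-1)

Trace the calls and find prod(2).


prod(2)
= 2 * prod(1)
= 2 * 1
= 2

2


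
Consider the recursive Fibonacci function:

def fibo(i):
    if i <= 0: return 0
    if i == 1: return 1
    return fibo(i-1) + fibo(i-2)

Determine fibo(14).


Computing fibo(14) bottom-up:
fibo(0) = 0
fibo(1) = 1
fibo(2) = fibo(1) + fibo(0) = 1 + 0 = 1
fibo(3) = fibo(2) + fibo(1) = 1 + 1 = 2
fibo(4) = fibo(3) + fibo(2) = 2 + 1 = 3
fibo(5) = fibo(4) + fibo(3) = 3 + 2 = 5
fibo(6) = fibo(5) + fibo(4) = 5 + 3 = 8
fibo(7) = fibo(6) + fibo(5) = 8 + 5 = 13
fibo(8) = fibo(7) + fibo(6) = 13 + 8 = 21
fibo(9) = fibo(8) + fibo(7) = 21 + 13 = 34
fibo(10) = fibo(9) + fibo(8) = 34 + 21 = 55
fibo(11) = fibo(10) + fibo(9) = 55 + 34 = 89
fibo(12) = fibo(11) + fibo(10) = 89 + 55 = 144
fibo(13) = fibo(12) + fibo(11) = 144 + 89 = 233
fibo(14) = fibo(13) + fibo(12) = 233 + 144 = 377

377


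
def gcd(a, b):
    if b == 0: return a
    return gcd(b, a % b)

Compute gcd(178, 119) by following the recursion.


gcd(178, 119) = gcd(119, 59)
gcd(119, 59) = gcd(59, 1)
gcd(59, 1) = gcd(1, 0)
gcd(1, 0) = 1  (base case)

1


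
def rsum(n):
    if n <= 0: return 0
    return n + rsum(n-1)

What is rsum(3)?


rsum(3)
= 3 + 2 + 1 + rsum(0)
= 3 + 2 + 1 + 0
= 6

6


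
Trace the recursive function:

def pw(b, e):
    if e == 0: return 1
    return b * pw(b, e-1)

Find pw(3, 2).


pw(3, 2)
= 3 * pw(3, 1)
= 3 * 3 * pw(3, 0)
= 3 * 3 * 1
= 9

9


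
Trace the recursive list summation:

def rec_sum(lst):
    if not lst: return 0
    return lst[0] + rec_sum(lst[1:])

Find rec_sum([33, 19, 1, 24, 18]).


rec_sum([33, 19, 1, 24, 18]) = 33 + rec_sum([19, 1, 24, 18])
rec_sum([19, 1, 24, 18]) = 19 + rec_sum([1, 24, 18])
rec_sum([1, 24, 18]) = 1 + rec_sum([24, 18])
rec_sum([24, 18]) = 24 + rec_sum([18])
rec_sum([18]) = 18 + rec_sum([])
rec_sum([]) = 0  (base case)
Total: 33 + 19 + 1 + 24 + 18 + 0 = 95

95


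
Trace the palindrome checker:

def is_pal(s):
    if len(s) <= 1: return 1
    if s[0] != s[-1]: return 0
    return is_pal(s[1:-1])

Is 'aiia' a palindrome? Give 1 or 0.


is_pal('aiia'): s[0]='a' == s[-1]='a' -> check is_pal('ii')
is_pal('ii'): s[0]='i' == s[-1]='i' -> check is_pal('')
is_pal(''): len <= 1 -> return 1  (base case)
Result: 1 (palindrome)

1


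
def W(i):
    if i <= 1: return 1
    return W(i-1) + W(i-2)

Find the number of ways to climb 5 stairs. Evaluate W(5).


Building up from base cases:
W(0) = 1
W(1) = 1
W(2) = W(1) + W(0) = 1 + 1 = 2
W(3) = W(2) + W(1) = 2 + 1 = 3
W(4) = W(3) + W(2) = 3 + 2 = 5
W(5) = W(4) + W(3) = 5 + 3 = 8

8


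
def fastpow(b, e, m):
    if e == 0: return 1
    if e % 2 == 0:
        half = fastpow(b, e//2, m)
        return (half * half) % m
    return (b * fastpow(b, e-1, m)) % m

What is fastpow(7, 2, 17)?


fastpow(7, 2, 17): e is even, compute fastpow(7, 1, 17)
  fastpow(7, 1, 17): e is odd, compute fastpow(7, 0, 17)
    fastpow(7, 0, 17) = 1
  (7 * 1) % 17 = 7
half=7, (7*7) % 17 = 15

15


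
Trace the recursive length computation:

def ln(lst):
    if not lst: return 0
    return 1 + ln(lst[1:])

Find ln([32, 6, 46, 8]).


ln([32, 6, 46, 8]) = 1 + ln([6, 46, 8])
ln([6, 46, 8]) = 1 + ln([46, 8])
ln([46, 8]) = 1 + ln([8])
ln([8]) = 1 + ln([])
ln([]) = 0  (base case)
Unwinding: 1 + 1 + 1 + 1 + 0 = 4

4


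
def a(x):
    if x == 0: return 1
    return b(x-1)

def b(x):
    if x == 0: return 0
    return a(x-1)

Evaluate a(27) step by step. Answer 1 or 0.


a(27) = b(26)
b(26) = a(25)
a(25) = b(24)
b(24) = a(23)
a(23) = b(22)
b(22) = a(21)
a(21) = b(20)
b(20) = a(19)
a(19) = b(18)
b(18) = a(17)
a(17) = b(16)
b(16) = a(15)
a(15) = b(14)
b(14) = a(13)
a(13) = b(12)
b(12) = a(11)
a(11) = b(10)
b(10) = a(9)
a(9) = b(8)
b(8) = a(7)
a(7) = b(6)
b(6) = a(5)
a(5) = b(4)
b(4) = a(3)
a(3) = b(2)
b(2) = a(1)
a(1) = b(0)
b(0) = 0  (base case)
Result: 0

0


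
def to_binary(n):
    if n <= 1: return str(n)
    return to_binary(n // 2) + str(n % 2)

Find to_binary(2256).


to_binary(2256) = to_binary(1128) + '0'
to_binary(1128) = to_binary(564) + '0'
to_binary(564) = to_binary(282) + '0'
to_binary(282) = to_binary(141) + '0'
to_binary(141) = to_binary(70) + '1'
to_binary(70) = to_binary(35) + '0'
to_binary(35) = to_binary(17) + '1'
to_binary(17) = to_binary(8) + '1'
to_binary(8) = to_binary(4) + '0'
to_binary(4) = to_binary(2) + '0'
to_binary(2) = to_binary(1) + '0'
to_binary(1) = '1'  (base case)
Concatenating: '1' + '0' + '0' + '0' + '1' + '1' + '0' + '1' + '0' + '0' + '0' + '0' = '100011010000'

100011010000


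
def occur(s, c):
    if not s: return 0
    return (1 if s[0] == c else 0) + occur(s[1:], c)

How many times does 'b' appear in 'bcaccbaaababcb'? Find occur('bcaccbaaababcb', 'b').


s[0]='b' == 'b' -> 1
s[0]='c' != 'b' -> 0
s[0]='a' != 'b' -> 0
s[0]='c' != 'b' -> 0
s[0]='c' != 'b' -> 0
s[0]='b' == 'b' -> 1
s[0]='a' != 'b' -> 0
s[0]='a' != 'b' -> 0
s[0]='a' != 'b' -> 0
s[0]='b' == 'b' -> 1
s[0]='a' != 'b' -> 0
s[0]='b' == 'b' -> 1
s[0]='c' != 'b' -> 0
s[0]='b' == 'b' -> 1
Sum: 1 + 0 + 0 + 0 + 0 + 1 + 0 + 0 + 0 + 1 + 0 + 1 + 0 + 1 = 5

5


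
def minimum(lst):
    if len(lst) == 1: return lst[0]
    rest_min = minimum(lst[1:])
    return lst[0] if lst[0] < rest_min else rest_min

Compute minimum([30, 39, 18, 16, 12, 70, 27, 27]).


minimum([30, 39, 18, 16, 12, 70, 27, 27]): compare 30 with minimum([39, 18, 16, 12, 70, 27, 27])
minimum([39, 18, 16, 12, 70, 27, 27]): compare 39 with minimum([18, 16, 12, 70, 27, 27])
minimum([18, 16, 12, 70, 27, 27]): compare 18 with minimum([16, 12, 70, 27, 27])
minimum([16, 12, 70, 27, 27]): compare 16 with minimum([12, 70, 27, 27])
minimum([12, 70, 27, 27]): compare 12 with minimum([70, 27, 27])
minimum([70, 27, 27]): compare 70 with minimum([27, 27])
minimum([27, 27]): compare 27 with minimum([27])
minimum([27]) = 27  (base case)
Compare 27 with 27 -> 27
Compare 70 with 27 -> 27
Compare 12 with 27 -> 12
Compare 16 with 12 -> 12
Compare 18 with 12 -> 12
Compare 39 with 12 -> 12
Compare 30 with 12 -> 12

12


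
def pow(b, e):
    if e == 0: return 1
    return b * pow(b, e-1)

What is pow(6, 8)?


pow(6, 8)
= 6 * pow(6, 7)
= 6 * 6 * pow(6, 6)
= 6 * 6 * 6 * pow(6, 5)
= 6 * 6 * 6 * 6 * pow(6, 4)
= 6 * 6 * 6 * 6 * 6 * pow(6, 3)
= 6 * 6 * 6 * 6 * 6 * 6 * pow(6, 2)
= 6 * 6 * 6 * 6 * 6 * 6 * 6 * pow(6, 1)
= 6 * 6 * 6 * 6 * 6 * 6 * 6 * 6 * pow(6, 0)
= 6 * 6 * 6 * 6 * 6 * 6 * 6 * 6 * 1
= 1679616

1679616


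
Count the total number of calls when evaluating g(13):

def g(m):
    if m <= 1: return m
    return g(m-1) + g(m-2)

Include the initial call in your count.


Let C(n) = total calls for g(n)
C(0) = 1, C(1) = 1
C(2) = 1 + C(1) + C(0) = 1 + 1 + 1 = 3
C(3) = 1 + C(2) + C(1) = 1 + 3 + 1 = 5
C(4) = 1 + C(3) + C(2) = 1 + 5 + 3 = 9
C(5) = 1 + C(4) + C(3) = 1 + 9 + 5 = 15
C(6) = 1 + C(5) + C(4) = 1 + 15 + 9 = 25
C(7) = 1 + C(6) + C(5) = 1 + 25 + 15 = 41
C(8) = 1 + C(7) + C(6) = 1 + 41 + 25 = 67
C(9) = 1 + C(8) + C(7) = 1 + 67 + 41 = 109
C(10) = 1 + C(9) + C(8) = 1 + 109 + 67 = 177
C(11) = 1 + C(10) + C(9) = 1 + 177 + 109 = 287
C(12) = 1 + C(11) + C(10) = 1 + 287 + 177 = 465
C(13) = 1 + C(12) + C(11) = 1 + 465 + 287 = 753

753


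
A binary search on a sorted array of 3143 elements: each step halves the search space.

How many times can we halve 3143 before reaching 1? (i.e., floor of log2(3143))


3143 / 2 = 1571
1571 / 2 = 785
785 / 2 = 392
392 / 2 = 196
196 / 2 = 98
98 / 2 = 49
49 / 2 = 24
24 / 2 = 12
12 / 2 = 6
6 / 2 = 3
3 / 2 = 1
Reached 1 after 11 halvings

11


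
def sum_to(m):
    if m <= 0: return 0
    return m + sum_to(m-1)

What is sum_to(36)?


sum_to(36)
= 36 + 35 + 34 + 33 + 32 + 31 + 30 + 29 + 28 + 27 + 26 + 25 + 24 + 23 + 22 + 21 + 20 + 19 + 18 + 17 + 16 + 15 + 14 + 13 + 12 + 11 + 10 + 9 + 8 + 7 + 6 + 5 + 4 + 3 + 2 + 1 + sum_to(0)
= 36 + 35 + 34 + 33 + 32 + 31 + 30 + 29 + 28 + 27 + 26 + 25 + 24 + 23 + 22 + 21 + 20 + 19 + 18 + 17 + 16 + 15 + 14 + 13 + 12 + 11 + 10 + 9 + 8 + 7 + 6 + 5 + 4 + 3 + 2 + 1 + 0
= 666

666


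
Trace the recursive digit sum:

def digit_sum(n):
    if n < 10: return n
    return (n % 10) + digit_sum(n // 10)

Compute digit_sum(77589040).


digit_sum(77589040) = 0 + digit_sum(7758904)
digit_sum(7758904) = 4 + digit_sum(775890)
digit_sum(775890) = 0 + digit_sum(77589)
digit_sum(77589) = 9 + digit_sum(7758)
digit_sum(7758) = 8 + digit_sum(775)
digit_sum(775) = 5 + digit_sum(77)
digit_sum(77) = 7 + digit_sum(7)
digit_sum(7) = 7  (base case)
Total: 0 + 4 + 0 + 9 + 8 + 5 + 7 + 7 = 40

40


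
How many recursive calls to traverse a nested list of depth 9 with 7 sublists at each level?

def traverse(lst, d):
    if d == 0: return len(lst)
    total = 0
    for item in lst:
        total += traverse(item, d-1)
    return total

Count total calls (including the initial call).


At depth 0 (root): 1 call
At depth 1: each of 1 parents calls traverse on 7 children = 7 calls
At depth 2: each of 7 parents calls traverse on 7 children = 49 calls
At depth 3: each of 49 parents calls traverse on 7 children = 343 calls
At depth 4: each of 343 parents calls traverse on 7 children = 2401 calls
At depth 5: each of 2401 parents calls traverse on 7 children = 16807 calls
At depth 6: each of 16807 parents calls traverse on 7 children = 117649 calls
At depth 7: each of 117649 parents calls traverse on 7 children = 823543 calls
At depth 8: each of 823543 parents calls traverse on 7 children = 5764801 calls
At depth 9: each of 5764801 parents calls traverse on 7 children = 40353607 calls
Total: 1 + 7 + 49 + 343 + 2401 + 16807 + 117649 + 823543 + 5764801 + 40353607 = 47079208

47079208


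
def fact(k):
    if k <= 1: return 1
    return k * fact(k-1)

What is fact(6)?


fact(6)
= 6 * fact(5)
= 6 * 5 * fact(4)
= 6 * 5 * 4 * fact(3)
= 6 * 5 * 4 * 3 * fact(2)
= 6 * 5 * 4 * 3 * 2 * fact(1)
= 6 * 5 * 4 * 3 * 2 * 1
= 720

720


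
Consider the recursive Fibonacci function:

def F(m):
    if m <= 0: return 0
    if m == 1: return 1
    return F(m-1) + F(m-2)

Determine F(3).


Computing F(3) bottom-up:
F(0) = 0
F(1) = 1
F(2) = F(1) + F(0) = 1 + 0 = 1
F(3) = F(2) + F(1) = 1 + 1 = 2

2


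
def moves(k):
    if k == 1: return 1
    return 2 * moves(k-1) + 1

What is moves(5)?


moves(5) = 2 * moves(4) + 1
moves(4) = 2 * moves(3) + 1
moves(3) = 2 * moves(2) + 1
moves(2) = 2 * moves(1) + 1
moves(1) = 1  (base case)
moves(2) = 2 * 1 + 1 = 3
moves(3) = 2 * 3 + 1 = 7
moves(4) = 2 * 7 + 1 = 15
moves(5) = 2 * 15 + 1 = 31

31


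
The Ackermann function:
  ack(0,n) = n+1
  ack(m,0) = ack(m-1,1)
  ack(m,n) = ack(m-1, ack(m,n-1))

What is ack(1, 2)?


ack(1, 2) = ack(0, ack(1, 1))
  ack(1, 1) = ack(0, ack(1, 0))
    ack(1, 0) = ack(0, 1)
      ack(0, 1) = 2
    = ack(0, 2)
    ack(0, 2) = 3
  = ack(0, 3)
  ack(0, 3) = 4
Result: ack(1, 2) = 4

4


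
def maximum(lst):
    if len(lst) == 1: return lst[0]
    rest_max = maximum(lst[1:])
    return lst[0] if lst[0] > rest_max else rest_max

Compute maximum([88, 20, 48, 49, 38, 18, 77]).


maximum([88, 20, 48, 49, 38, 18, 77]): compare 88 with maximum([20, 48, 49, 38, 18, 77])
maximum([20, 48, 49, 38, 18, 77]): compare 20 with maximum([48, 49, 38, 18, 77])
maximum([48, 49, 38, 18, 77]): compare 48 with maximum([49, 38, 18, 77])
maximum([49, 38, 18, 77]): compare 49 with maximum([38, 18, 77])
maximum([38, 18, 77]): compare 38 with maximum([18, 77])
maximum([18, 77]): compare 18 with maximum([77])
maximum([77]) = 77  (base case)
Compare 18 with 77 -> 77
Compare 38 with 77 -> 77
Compare 49 with 77 -> 77
Compare 48 with 77 -> 77
Compare 20 with 77 -> 77
Compare 88 with 77 -> 88

88


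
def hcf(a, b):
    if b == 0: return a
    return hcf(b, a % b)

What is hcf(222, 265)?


hcf(222, 265) = hcf(265, 222)
hcf(265, 222) = hcf(222, 43)
hcf(222, 43) = hcf(43, 7)
hcf(43, 7) = hcf(7, 1)
hcf(7, 1) = hcf(1, 0)
hcf(1, 0) = 1  (base case)

1


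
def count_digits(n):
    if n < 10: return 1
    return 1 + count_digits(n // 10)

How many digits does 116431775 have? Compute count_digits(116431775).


count_digits(116431775) = 1 + count_digits(11643177)
count_digits(11643177) = 1 + count_digits(1164317)
count_digits(1164317) = 1 + count_digits(116431)
count_digits(116431) = 1 + count_digits(11643)
count_digits(11643) = 1 + count_digits(1164)
count_digits(1164) = 1 + count_digits(116)
count_digits(116) = 1 + count_digits(11)
count_digits(11) = 1 + count_digits(1)
count_digits(1) = 1  (base case: 1 < 10)
Unwinding: 1 + 1 + 1 + 1 + 1 + 1 + 1 + 1 + 1 = 9

9


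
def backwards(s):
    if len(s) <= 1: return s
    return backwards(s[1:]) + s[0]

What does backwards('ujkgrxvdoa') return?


backwards('ujkgrxvdoa') = backwards('jkgrxvdoa') + 'u'
backwards('jkgrxvdoa') = backwards('kgrxvdoa') + 'j'
backwards('kgrxvdoa') = backwards('grxvdoa') + 'k'
backwards('grxvdoa') = backwards('rxvdoa') + 'g'
backwards('rxvdoa') = backwards('xvdoa') + 'r'
backwards('xvdoa') = backwards('vdoa') + 'x'
backwards('vdoa') = backwards('doa') + 'v'
backwards('doa') = backwards('oa') + 'd'
backwards('oa') = backwards('a') + 'o'
backwards('a') = 'a'  (base case)
Concatenating: 'a' + 'o' + 'd' + 'v' + 'x' + 'r' + 'g' + 'k' + 'j' + 'u' = 'aodvxrgkju'

aodvxrgkju


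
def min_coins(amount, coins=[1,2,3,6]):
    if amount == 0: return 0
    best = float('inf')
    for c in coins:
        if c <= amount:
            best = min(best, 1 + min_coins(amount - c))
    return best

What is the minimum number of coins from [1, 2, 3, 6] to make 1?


Building up with DP:
min_coins(0) = 0
min_coins(1) = min(1+min_coins(0)=1+0=1) = 1

1


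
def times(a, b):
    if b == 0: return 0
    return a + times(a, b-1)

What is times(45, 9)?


times(45, 9) = 45 + times(45, 8)
times(45, 8) = 45 + times(45, 7)
times(45, 7) = 45 + times(45, 6)
times(45, 6) = 45 + times(45, 5)
times(45, 5) = 45 + times(45, 4)
times(45, 4) = 45 + times(45, 3)
times(45, 3) = 45 + times(45, 2)
times(45, 2) = 45 + times(45, 1)
times(45, 1) = 45 + times(45, 0)
times(45, 0) = 0  (base case)
Total: 45 + 45 + 45 + 45 + 45 + 45 + 45 + 45 + 45 + 0 = 405

405


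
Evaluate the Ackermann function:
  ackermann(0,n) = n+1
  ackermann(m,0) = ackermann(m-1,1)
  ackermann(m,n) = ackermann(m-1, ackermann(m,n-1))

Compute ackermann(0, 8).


ackermann(0, 8) = 9
Result: ackermann(0, 8) = 9

9


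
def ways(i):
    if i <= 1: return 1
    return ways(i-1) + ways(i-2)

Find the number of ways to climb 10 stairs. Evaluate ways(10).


Building up from base cases:
ways(0) = 1
ways(1) = 1
ways(2) = ways(1) + ways(0) = 1 + 1 = 2
ways(3) = ways(2) + ways(1) = 2 + 1 = 3
ways(4) = ways(3) + ways(2) = 3 + 2 = 5
ways(5) = ways(4) + ways(3) = 5 + 3 = 8
ways(6) = ways(5) + ways(4) = 8 + 5 = 13
ways(7) = ways(6) + ways(5) = 13 + 8 = 21
ways(8) = ways(7) + ways(6) = 21 + 13 = 34
ways(9) = ways(8) + ways(7) = 34 + 21 = 55
ways(10) = ways(9) + ways(8) = 55 + 34 = 89

89


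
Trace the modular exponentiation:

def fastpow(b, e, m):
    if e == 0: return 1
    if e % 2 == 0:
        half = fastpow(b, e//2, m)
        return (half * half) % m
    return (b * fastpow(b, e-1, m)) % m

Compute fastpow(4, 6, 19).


fastpow(4, 6, 19): e is even, compute fastpow(4, 3, 19)
  fastpow(4, 3, 19): e is odd, compute fastpow(4, 2, 19)
    fastpow(4, 2, 19): e is even, compute fastpow(4, 1, 19)
      fastpow(4, 1, 19): e is odd, compute fastpow(4, 0, 19)
        fastpow(4, 0, 19) = 1
      (4 * 1) % 19 = 4
    half=4, (4*4) % 19 = 16
  (4 * 16) % 19 = 7
half=7, (7*7) % 19 = 11

11


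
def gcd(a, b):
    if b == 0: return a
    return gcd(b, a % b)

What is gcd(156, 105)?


gcd(156, 105) = gcd(105, 51)
gcd(105, 51) = gcd(51, 3)
gcd(51, 3) = gcd(3, 0)
gcd(3, 0) = 3  (base case)

3


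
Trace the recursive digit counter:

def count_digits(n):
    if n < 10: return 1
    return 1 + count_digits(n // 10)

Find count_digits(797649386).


count_digits(797649386) = 1 + count_digits(79764938)
count_digits(79764938) = 1 + count_digits(7976493)
count_digits(7976493) = 1 + count_digits(797649)
count_digits(797649) = 1 + count_digits(79764)
count_digits(79764) = 1 + count_digits(7976)
count_digits(7976) = 1 + count_digits(797)
count_digits(797) = 1 + count_digits(79)
count_digits(79) = 1 + count_digits(7)
count_digits(7) = 1  (base case: 7 < 10)
Unwinding: 1 + 1 + 1 + 1 + 1 + 1 + 1 + 1 + 1 = 9

9


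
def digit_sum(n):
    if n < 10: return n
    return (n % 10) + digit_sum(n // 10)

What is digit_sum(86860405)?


digit_sum(86860405) = 5 + digit_sum(8686040)
digit_sum(8686040) = 0 + digit_sum(868604)
digit_sum(868604) = 4 + digit_sum(86860)
digit_sum(86860) = 0 + digit_sum(8686)
digit_sum(8686) = 6 + digit_sum(868)
digit_sum(868) = 8 + digit_sum(86)
digit_sum(86) = 6 + digit_sum(8)
digit_sum(8) = 8  (base case)
Total: 5 + 0 + 4 + 0 + 6 + 8 + 6 + 8 = 37

37


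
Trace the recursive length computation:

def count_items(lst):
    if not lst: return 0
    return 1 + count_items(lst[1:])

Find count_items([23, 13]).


count_items([23, 13]) = 1 + count_items([13])
count_items([13]) = 1 + count_items([])
count_items([]) = 0  (base case)
Unwinding: 1 + 1 + 0 = 2

2


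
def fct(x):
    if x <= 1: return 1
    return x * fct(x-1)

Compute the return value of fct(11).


fct(11)
= 11 * fct(10)
= 11 * 10 * fct(9)
= 11 * 10 * 9 * fct(8)
= 11 * 10 * 9 * 8 * fct(7)
= 11 * 10 * 9 * 8 * 7 * fct(6)
= 11 * 10 * 9 * 8 * 7 * 6 * fct(5)
= 11 * 10 * 9 * 8 * 7 * 6 * 5 * fct(4)
= 11 * 10 * 9 * 8 * 7 * 6 * 5 * 4 * fct(3)
= 11 * 10 * 9 * 8 * 7 * 6 * 5 * 4 * 3 * fct(2)
= 11 * 10 * 9 * 8 * 7 * 6 * 5 * 4 * 3 * 2 * fct(1)
= 11 * 10 * 9 * 8 * 7 * 6 * 5 * 4 * 3 * 2 * 1
= 39916800

39916800


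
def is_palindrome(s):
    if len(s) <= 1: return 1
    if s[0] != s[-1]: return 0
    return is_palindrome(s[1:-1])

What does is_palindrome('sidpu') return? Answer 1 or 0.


is_palindrome('sidpu'): s[0]='s' != s[-1]='u' -> return 0
Result: 0 (not a palindrome)

0


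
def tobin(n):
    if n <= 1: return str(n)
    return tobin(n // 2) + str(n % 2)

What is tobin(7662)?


tobin(7662) = tobin(3831) + '0'
tobin(3831) = tobin(1915) + '1'
tobin(1915) = tobin(957) + '1'
tobin(957) = tobin(478) + '1'
tobin(478) = tobin(239) + '0'
tobin(239) = tobin(119) + '1'
tobin(119) = tobin(59) + '1'
tobin(59) = tobin(29) + '1'
tobin(29) = tobin(14) + '1'
tobin(14) = tobin(7) + '0'
tobin(7) = tobin(3) + '1'
tobin(3) = tobin(1) + '1'
tobin(1) = '1'  (base case)
Concatenating: '1' + '1' + '1' + '0' + '1' + '1' + '1' + '1' + '0' + '1' + '1' + '1' + '0' = '1110111101110'

1110111101110


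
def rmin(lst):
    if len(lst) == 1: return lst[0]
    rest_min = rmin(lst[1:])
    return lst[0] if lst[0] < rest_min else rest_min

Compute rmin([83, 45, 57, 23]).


rmin([83, 45, 57, 23]): compare 83 with rmin([45, 57, 23])
rmin([45, 57, 23]): compare 45 with rmin([57, 23])
rmin([57, 23]): compare 57 with rmin([23])
rmin([23]) = 23  (base case)
Compare 57 with 23 -> 23
Compare 45 with 23 -> 23
Compare 83 with 23 -> 23

23


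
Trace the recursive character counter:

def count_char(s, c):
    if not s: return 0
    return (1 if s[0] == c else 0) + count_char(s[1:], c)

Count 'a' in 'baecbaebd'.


s[0]='b' != 'a' -> 0
s[0]='a' == 'a' -> 1
s[0]='e' != 'a' -> 0
s[0]='c' != 'a' -> 0
s[0]='b' != 'a' -> 0
s[0]='a' == 'a' -> 1
s[0]='e' != 'a' -> 0
s[0]='b' != 'a' -> 0
s[0]='d' != 'a' -> 0
Sum: 0 + 1 + 0 + 0 + 0 + 1 + 0 + 0 + 0 = 2

2


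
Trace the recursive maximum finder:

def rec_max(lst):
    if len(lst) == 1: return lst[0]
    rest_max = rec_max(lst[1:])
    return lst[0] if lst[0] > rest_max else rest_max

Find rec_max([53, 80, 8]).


rec_max([53, 80, 8]): compare 53 with rec_max([80, 8])
rec_max([80, 8]): compare 80 with rec_max([8])
rec_max([8]) = 8  (base case)
Compare 80 with 8 -> 80
Compare 53 with 80 -> 80

80


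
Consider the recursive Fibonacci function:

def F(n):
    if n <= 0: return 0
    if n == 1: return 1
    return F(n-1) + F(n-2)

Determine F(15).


Computing F(15) bottom-up:
F(0) = 0
F(1) = 1
F(2) = F(1) + F(0) = 1 + 0 = 1
F(3) = F(2) + F(1) = 1 + 1 = 2
F(4) = F(3) + F(2) = 2 + 1 = 3
F(5) = F(4) + F(3) = 3 + 2 = 5
F(6) = F(5) + F(4) = 5 + 3 = 8
F(7) = F(6) + F(5) = 8 + 5 = 13
F(8) = F(7) + F(6) = 13 + 8 = 21
F(9) = F(8) + F(7) = 21 + 13 = 34
F(10) = F(9) + F(8) = 34 + 21 = 55
F(11) = F(10) + F(9) = 55 + 34 = 89
F(12) = F(11) + F(10) = 89 + 55 = 144
F(13) = F(12) + F(11) = 144 + 89 = 233
F(14) = F(13) + F(12) = 233 + 144 = 377
F(15) = F(14) + F(13) = 377 + 233 = 610

610


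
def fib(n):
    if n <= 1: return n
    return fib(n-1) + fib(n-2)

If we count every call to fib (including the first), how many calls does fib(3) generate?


Let C(n) = total calls for fib(n)
C(0) = 1, C(1) = 1
C(2) = 1 + C(1) + C(0) = 1 + 1 + 1 = 3
C(3) = 1 + C(2) + C(1) = 1 + 3 + 1 = 5

5


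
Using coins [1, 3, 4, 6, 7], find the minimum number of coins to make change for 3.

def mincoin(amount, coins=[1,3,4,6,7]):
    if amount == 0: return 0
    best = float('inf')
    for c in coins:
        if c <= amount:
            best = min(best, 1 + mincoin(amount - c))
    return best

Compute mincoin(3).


Building up with DP:
mincoin(0) = 0
mincoin(1) = min(1+mincoin(0)=1+0=1) = 1
mincoin(2) = min(1+mincoin(1)=1+1=2) = 2
mincoin(3) = min(1+mincoin(2)=1+2=3, 1+mincoin(0)=1+0=1) = 1

1


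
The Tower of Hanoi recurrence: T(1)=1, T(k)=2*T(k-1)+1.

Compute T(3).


T(3) = 2 * T(2) + 1
T(2) = 2 * T(1) + 1
T(1) = 1  (base case)
T(2) = 2 * 1 + 1 = 3
T(3) = 2 * 3 + 1 = 7

7


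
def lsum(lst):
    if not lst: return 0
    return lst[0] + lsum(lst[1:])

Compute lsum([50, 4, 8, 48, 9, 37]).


lsum([50, 4, 8, 48, 9, 37]) = 50 + lsum([4, 8, 48, 9, 37])
lsum([4, 8, 48, 9, 37]) = 4 + lsum([8, 48, 9, 37])
lsum([8, 48, 9, 37]) = 8 + lsum([48, 9, 37])
lsum([48, 9, 37]) = 48 + lsum([9, 37])
lsum([9, 37]) = 9 + lsum([37])
lsum([37]) = 37 + lsum([])
lsum([]) = 0  (base case)
Total: 50 + 4 + 8 + 48 + 9 + 37 + 0 = 156

156


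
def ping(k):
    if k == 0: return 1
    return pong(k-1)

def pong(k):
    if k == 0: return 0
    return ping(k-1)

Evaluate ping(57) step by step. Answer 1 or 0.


ping(57) = pong(56)
pong(56) = ping(55)
ping(55) = pong(54)
pong(54) = ping(53)
ping(53) = pong(52)
pong(52) = ping(51)
ping(51) = pong(50)
pong(50) = ping(49)
ping(49) = pong(48)
pong(48) = ping(47)
ping(47) = pong(46)
pong(46) = ping(45)
ping(45) = pong(44)
pong(44) = ping(43)
ping(43) = pong(42)
pong(42) = ping(41)
ping(41) = pong(40)
pong(40) = ping(39)
ping(39) = pong(38)
pong(38) = ping(37)
ping(37) = pong(36)
pong(36) = ping(35)
ping(35) = pong(34)
pong(34) = ping(33)
ping(33) = pong(32)
pong(32) = ping(31)
ping(31) = pong(30)
pong(30) = ping(29)
ping(29) = pong(28)
pong(28) = ping(27)
ping(27) = pong(26)
pong(26) = ping(25)
ping(25) = pong(24)
pong(24) = ping(23)
ping(23) = pong(22)
pong(22) = ping(21)
ping(21) = pong(20)
pong(20) = ping(19)
ping(19) = pong(18)
pong(18) = ping(17)
ping(17) = pong(16)
pong(16) = ping(15)
ping(15) = pong(14)
pong(14) = ping(13)
ping(13) = pong(12)
pong(12) = ping(11)
ping(11) = pong(10)
pong(10) = ping(9)
ping(9) = pong(8)
pong(8) = ping(7)
ping(7) = pong(6)
pong(6) = ping(5)
ping(5) = pong(4)
pong(4) = ping(3)
ping(3) = pong(2)
pong(2) = ping(1)
ping(1) = pong(0)
pong(0) = 0  (base case)
Result: 0

0


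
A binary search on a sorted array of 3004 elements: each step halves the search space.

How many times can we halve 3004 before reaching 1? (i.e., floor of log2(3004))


3004 / 2 = 1502
1502 / 2 = 751
751 / 2 = 375
375 / 2 = 187
187 / 2 = 93
93 / 2 = 46
46 / 2 = 23
23 / 2 = 11
11 / 2 = 5
5 / 2 = 2
2 / 2 = 1
Reached 1 after 11 halvings

11


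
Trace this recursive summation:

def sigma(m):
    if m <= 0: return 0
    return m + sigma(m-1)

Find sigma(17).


sigma(17)
= 17 + 16 + 15 + 14 + 13 + 12 + 11 + 10 + 9 + 8 + 7 + 6 + 5 + 4 + 3 + 2 + 1 + sigma(0)
= 17 + 16 + 15 + 14 + 13 + 12 + 11 + 10 + 9 + 8 + 7 + 6 + 5 + 4 + 3 + 2 + 1 + 0
= 153

153


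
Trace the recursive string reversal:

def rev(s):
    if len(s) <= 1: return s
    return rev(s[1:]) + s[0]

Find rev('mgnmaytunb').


rev('mgnmaytunb') = rev('gnmaytunb') + 'm'
rev('gnmaytunb') = rev('nmaytunb') + 'g'
rev('nmaytunb') = rev('maytunb') + 'n'
rev('maytunb') = rev('aytunb') + 'm'
rev('aytunb') = rev('ytunb') + 'a'
rev('ytunb') = rev('tunb') + 'y'
rev('tunb') = rev('unb') + 't'
rev('unb') = rev('nb') + 'u'
rev('nb') = rev('b') + 'n'
rev('b') = 'b'  (base case)
Concatenating: 'b' + 'n' + 'u' + 't' + 'y' + 'a' + 'm' + 'n' + 'g' + 'm' = 'bnutyamngm'

bnutyamngm


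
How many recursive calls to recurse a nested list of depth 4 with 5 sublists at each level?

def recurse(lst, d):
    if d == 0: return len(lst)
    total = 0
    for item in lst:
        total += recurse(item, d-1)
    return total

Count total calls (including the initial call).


At depth 0 (root): 1 call
At depth 1: each of 1 parents calls recurse on 5 children = 5 calls
At depth 2: each of 5 parents calls recurse on 5 children = 25 calls
At depth 3: each of 25 parents calls recurse on 5 children = 125 calls
At depth 4: each of 125 parents calls recurse on 5 children = 625 calls
Total: 1 + 5 + 25 + 125 + 625 = 781

781


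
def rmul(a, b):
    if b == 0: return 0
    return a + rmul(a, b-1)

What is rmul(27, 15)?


rmul(27, 15) = 27 + rmul(27, 14)
rmul(27, 14) = 27 + rmul(27, 13)
rmul(27, 13) = 27 + rmul(27, 12)
rmul(27, 12) = 27 + rmul(27, 11)
rmul(27, 11) = 27 + rmul(27, 10)
rmul(27, 10) = 27 + rmul(27, 9)
rmul(27, 9) = 27 + rmul(27, 8)
rmul(27, 8) = 27 + rmul(27, 7)
rmul(27, 7) = 27 + rmul(27, 6)
rmul(27, 6) = 27 + rmul(27, 5)
rmul(27, 5) = 27 + rmul(27, 4)
rmul(27, 4) = 27 + rmul(27, 3)
rmul(27, 3) = 27 + rmul(27, 2)
rmul(27, 2) = 27 + rmul(27, 1)
rmul(27, 1) = 27 + rmul(27, 0)
rmul(27, 0) = 0  (base case)
Total: 27 + 27 + 27 + 27 + 27 + 27 + 27 + 27 + 27 + 27 + 27 + 27 + 27 + 27 + 27 + 0 = 405

405


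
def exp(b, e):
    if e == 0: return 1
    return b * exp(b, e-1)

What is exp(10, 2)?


exp(10, 2)
= 10 * exp(10, 1)
= 10 * 10 * exp(10, 0)
= 10 * 10 * 1
= 100

100


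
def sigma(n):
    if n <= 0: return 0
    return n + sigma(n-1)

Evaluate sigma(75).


sigma(75)
= 75 + 74 + 73 + 72 + 71 + 70 + 69 + 68 + 67 + 66 + 65 + 64 + 63 + 62 + 61 + 60 + 59 + 58 + 57 + 56 + 55 + 54 + 53 + 52 + 51 + 50 + 49 + 48 + 47 + 46 + 45 + 44 + 43 + 42 + 41 + 40 + 39 + 38 + 37 + 36 + 35 + 34 + 33 + 32 + 31 + 30 + 29 + 28 + 27 + 26 + 25 + 24 + 23 + 22 + 21 + 20 + 19 + 18 + 17 + 16 + 15 + 14 + 13 + 12 + 11 + 10 + 9 + 8 + 7 + 6 + 5 + 4 + 3 + 2 + 1 + sigma(0)
= 75 + 74 + 73 + 72 + 71 + 70 + 69 + 68 + 67 + 66 + 65 + 64 + 63 + 62 + 61 + 60 + 59 + 58 + 57 + 56 + 55 + 54 + 53 + 52 + 51 + 50 + 49 + 48 + 47 + 46 + 45 + 44 + 43 + 42 + 41 + 40 + 39 + 38 + 37 + 36 + 35 + 34 + 33 + 32 + 31 + 30 + 29 + 28 + 27 + 26 + 25 + 24 + 23 + 22 + 21 + 20 + 19 + 18 + 17 + 16 + 15 + 14 + 13 + 12 + 11 + 10 + 9 + 8 + 7 + 6 + 5 + 4 + 3 + 2 + 1 + 0
= 2850

2850


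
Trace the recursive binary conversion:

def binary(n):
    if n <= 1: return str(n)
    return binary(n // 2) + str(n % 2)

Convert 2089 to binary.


binary(2089) = binary(1044) + '1'
binary(1044) = binary(522) + '0'
binary(522) = binary(261) + '0'
binary(261) = binary(130) + '1'
binary(130) = binary(65) + '0'
binary(65) = binary(32) + '1'
binary(32) = binary(16) + '0'
binary(16) = binary(8) + '0'
binary(8) = binary(4) + '0'
binary(4) = binary(2) + '0'
binary(2) = binary(1) + '0'
binary(1) = '1'  (base case)
Concatenating: '1' + '0' + '0' + '0' + '0' + '0' + '1' + '0' + '1' + '0' + '0' + '1' = '100000101001'

100000101001


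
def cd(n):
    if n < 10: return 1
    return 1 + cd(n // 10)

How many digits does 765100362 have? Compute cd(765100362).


cd(765100362) = 1 + cd(76510036)
cd(76510036) = 1 + cd(7651003)
cd(7651003) = 1 + cd(765100)
cd(765100) = 1 + cd(76510)
cd(76510) = 1 + cd(7651)
cd(7651) = 1 + cd(765)
cd(765) = 1 + cd(76)
cd(76) = 1 + cd(7)
cd(7) = 1  (base case: 7 < 10)
Unwinding: 1 + 1 + 1 + 1 + 1 + 1 + 1 + 1 + 1 = 9

9


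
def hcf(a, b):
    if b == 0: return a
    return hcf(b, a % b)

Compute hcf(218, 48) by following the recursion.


hcf(218, 48) = hcf(48, 26)
hcf(48, 26) = hcf(26, 22)
hcf(26, 22) = hcf(22, 4)
hcf(22, 4) = hcf(4, 2)
hcf(4, 2) = hcf(2, 0)
hcf(2, 0) = 2  (base case)

2


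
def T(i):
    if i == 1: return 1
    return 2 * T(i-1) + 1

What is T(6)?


T(6) = 2 * T(5) + 1
T(5) = 2 * T(4) + 1
T(4) = 2 * T(3) + 1
T(3) = 2 * T(2) + 1
T(2) = 2 * T(1) + 1
T(1) = 1  (base case)
T(2) = 2 * 1 + 1 = 3
T(3) = 2 * 3 + 1 = 7
T(4) = 2 * 7 + 1 = 15
T(5) = 2 * 15 + 1 = 31
T(6) = 2 * 31 + 1 = 63

63


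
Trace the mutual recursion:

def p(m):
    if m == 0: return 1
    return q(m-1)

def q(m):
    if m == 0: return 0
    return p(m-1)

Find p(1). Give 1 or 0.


p(1) = q(0)
q(0) = 0  (base case)
Result: 0

0


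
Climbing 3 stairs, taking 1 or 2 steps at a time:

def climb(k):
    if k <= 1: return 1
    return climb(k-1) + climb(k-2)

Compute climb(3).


Building up from base cases:
climb(0) = 1
climb(1) = 1
climb(2) = climb(1) + climb(0) = 1 + 1 = 2
climb(3) = climb(2) + climb(1) = 2 + 1 = 3

3


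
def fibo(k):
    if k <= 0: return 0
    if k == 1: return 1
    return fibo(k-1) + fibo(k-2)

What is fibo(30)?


Computing fibo(30) bottom-up:
fibo(0) = 0
fibo(1) = 1
fibo(2) = fibo(1) + fibo(0) = 1 + 0 = 1
fibo(3) = fibo(2) + fibo(1) = 1 + 1 = 2
fibo(4) = fibo(3) + fibo(2) = 2 + 1 = 3
fibo(5) = fibo(4) + fibo(3) = 3 + 2 = 5
fibo(6) = fibo(5) + fibo(4) = 5 + 3 = 8
fibo(7) = fibo(6) + fibo(5) = 8 + 5 = 13
fibo(8) = fibo(7) + fibo(6) = 13 + 8 = 21
fibo(9) = fibo(8) + fibo(7) = 21 + 13 = 34
fibo(10) = fibo(9) + fibo(8) = 34 + 21 = 55
fibo(11) = fibo(10) + fibo(9) = 55 + 34 = 89
fibo(12) = fibo(11) + fibo(10) = 89 + 55 = 144
fibo(13) = fibo(12) + fibo(11) = 144 + 89 = 233
fibo(14) = fibo(13) + fibo(12) = 233 + 144 = 377
fibo(15) = fibo(14) + fibo(13) = 377 + 233 = 610
fibo(16) = fibo(15) + fibo(14) = 610 + 377 = 987
fibo(17) = fibo(16) + fibo(15) = 987 + 610 = 1597
fibo(18) = fibo(17) + fibo(16) = 1597 + 987 = 2584
fibo(19) = fibo(18) + fibo(17) = 2584 + 1597 = 4181
fibo(20) = fibo(19) + fibo(18) = 4181 + 2584 = 6765
fibo(21) = fibo(20) + fibo(19) = 6765 + 4181 = 10946
fibo(22) = fibo(21) + fibo(20) = 10946 + 6765 = 17711
fibo(23) = fibo(22) + fibo(21) = 17711 + 10946 = 28657
fibo(24) = fibo(23) + fibo(22) = 28657 + 17711 = 46368
fibo(25) = fibo(24) + fibo(23) = 46368 + 28657 = 75025
fibo(26) = fibo(25) + fibo(24) = 75025 + 46368 = 121393
fibo(27) = fibo(26) + fibo(25) = 121393 + 75025 = 196418
fibo(28) = fibo(27) + fibo(26) = 196418 + 121393 = 317811
fibo(29) = fibo(28) + fibo(27) = 317811 + 196418 = 514229
fibo(30) = fibo(29) + fibo(28) = 514229 + 317811 = 832040

832040


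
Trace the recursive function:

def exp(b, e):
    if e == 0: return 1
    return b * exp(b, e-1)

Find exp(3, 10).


exp(3, 10)
= 3 * exp(3, 9)
= 3 * 3 * exp(3, 8)
= 3 * 3 * 3 * exp(3, 7)
= 3 * 3 * 3 * 3 * exp(3, 6)
= 3 * 3 * 3 * 3 * 3 * exp(3, 5)
= 3 * 3 * 3 * 3 * 3 * 3 * exp(3, 4)
= 3 * 3 * 3 * 3 * 3 * 3 * 3 * exp(3, 3)
= 3 * 3 * 3 * 3 * 3 * 3 * 3 * 3 * exp(3, 2)
= 3 * 3 * 3 * 3 * 3 * 3 * 3 * 3 * 3 * exp(3, 1)
= 3 * 3 * 3 * 3 * 3 * 3 * 3 * 3 * 3 * 3 * exp(3, 0)
= 3 * 3 * 3 * 3 * 3 * 3 * 3 * 3 * 3 * 3 * 1
= 59049

59049


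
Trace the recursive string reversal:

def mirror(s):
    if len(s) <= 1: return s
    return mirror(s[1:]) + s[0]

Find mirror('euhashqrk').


mirror('euhashqrk') = mirror('uhashqrk') + 'e'
mirror('uhashqrk') = mirror('hashqrk') + 'u'
mirror('hashqrk') = mirror('ashqrk') + 'h'
mirror('ashqrk') = mirror('shqrk') + 'a'
mirror('shqrk') = mirror('hqrk') + 's'
mirror('hqrk') = mirror('qrk') + 'h'
mirror('qrk') = mirror('rk') + 'q'
mirror('rk') = mirror('k') + 'r'
mirror('k') = 'k'  (base case)
Concatenating: 'k' + 'r' + 'q' + 'h' + 's' + 'a' + 'h' + 'u' + 'e' = 'krqhsahue'

krqhsahue


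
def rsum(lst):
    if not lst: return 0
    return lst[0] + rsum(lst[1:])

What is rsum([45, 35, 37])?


rsum([45, 35, 37]) = 45 + rsum([35, 37])
rsum([35, 37]) = 35 + rsum([37])
rsum([37]) = 37 + rsum([])
rsum([]) = 0  (base case)
Total: 45 + 35 + 37 + 0 = 117

117


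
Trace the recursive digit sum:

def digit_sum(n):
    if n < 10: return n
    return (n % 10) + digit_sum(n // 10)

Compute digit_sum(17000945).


digit_sum(17000945) = 5 + digit_sum(1700094)
digit_sum(1700094) = 4 + digit_sum(170009)
digit_sum(170009) = 9 + digit_sum(17000)
digit_sum(17000) = 0 + digit_sum(1700)
digit_sum(1700) = 0 + digit_sum(170)
digit_sum(170) = 0 + digit_sum(17)
digit_sum(17) = 7 + digit_sum(1)
digit_sum(1) = 1  (base case)
Total: 5 + 4 + 9 + 0 + 0 + 0 + 7 + 1 = 26

26


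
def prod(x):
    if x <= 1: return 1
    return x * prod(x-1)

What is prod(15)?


prod(15)
= 15 * prod(14)
= 15 * 14 * prod(13)
= 15 * 14 * 13 * prod(12)
= 15 * 14 * 13 * 12 * prod(11)
= 15 * 14 * 13 * 12 * 11 * prod(10)
= 15 * 14 * 13 * 12 * 11 * 10 * prod(9)
= 15 * 14 * 13 * 12 * 11 * 10 * 9 * prod(8)
= 15 * 14 * 13 * 12 * 11 * 10 * 9 * 8 * prod(7)
= 15 * 14 * 13 * 12 * 11 * 10 * 9 * 8 * 7 * prod(6)
= 15 * 14 * 13 * 12 * 11 * 10 * 9 * 8 * 7 * 6 * prod(5)
= 15 * 14 * 13 * 12 * 11 * 10 * 9 * 8 * 7 * 6 * 5 * prod(4)
= 15 * 14 * 13 * 12 * 11 * 10 * 9 * 8 * 7 * 6 * 5 * 4 * prod(3)
= 15 * 14 * 13 * 12 * 11 * 10 * 9 * 8 * 7 * 6 * 5 * 4 * 3 * prod(2)
= 15 * 14 * 13 * 12 * 11 * 10 * 9 * 8 * 7 * 6 * 5 * 4 * 3 * 2 * prod(1)
= 15 * 14 * 13 * 12 * 11 * 10 * 9 * 8 * 7 * 6 * 5 * 4 * 3 * 2 * 1
= 1307674368000

1307674368000


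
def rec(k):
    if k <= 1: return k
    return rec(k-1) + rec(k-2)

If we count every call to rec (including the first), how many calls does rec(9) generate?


Let C(n) = total calls for rec(n)
C(0) = 1, C(1) = 1
C(2) = 1 + C(1) + C(0) = 1 + 1 + 1 = 3
C(3) = 1 + C(2) + C(1) = 1 + 3 + 1 = 5
C(4) = 1 + C(3) + C(2) = 1 + 5 + 3 = 9
C(5) = 1 + C(4) + C(3) = 1 + 9 + 5 = 15
C(6) = 1 + C(5) + C(4) = 1 + 15 + 9 = 25
C(7) = 1 + C(6) + C(5) = 1 + 25 + 15 = 41
C(8) = 1 + C(7) + C(6) = 1 + 41 + 25 = 67
C(9) = 1 + C(8) + C(7) = 1 + 67 + 41 = 109

109


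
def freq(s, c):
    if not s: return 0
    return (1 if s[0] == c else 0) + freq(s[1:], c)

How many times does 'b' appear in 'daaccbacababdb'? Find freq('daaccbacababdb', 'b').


s[0]='d' != 'b' -> 0
s[0]='a' != 'b' -> 0
s[0]='a' != 'b' -> 0
s[0]='c' != 'b' -> 0
s[0]='c' != 'b' -> 0
s[0]='b' == 'b' -> 1
s[0]='a' != 'b' -> 0
s[0]='c' != 'b' -> 0
s[0]='a' != 'b' -> 0
s[0]='b' == 'b' -> 1
s[0]='a' != 'b' -> 0
s[0]='b' == 'b' -> 1
s[0]='d' != 'b' -> 0
s[0]='b' == 'b' -> 1
Sum: 0 + 0 + 0 + 0 + 0 + 1 + 0 + 0 + 0 + 1 + 0 + 1 + 0 + 1 = 4

4


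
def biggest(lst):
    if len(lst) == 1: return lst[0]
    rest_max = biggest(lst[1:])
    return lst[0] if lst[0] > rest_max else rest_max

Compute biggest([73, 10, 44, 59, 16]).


biggest([73, 10, 44, 59, 16]): compare 73 with biggest([10, 44, 59, 16])
biggest([10, 44, 59, 16]): compare 10 with biggest([44, 59, 16])
biggest([44, 59, 16]): compare 44 with biggest([59, 16])
biggest([59, 16]): compare 59 with biggest([16])
biggest([16]) = 16  (base case)
Compare 59 with 16 -> 59
Compare 44 with 59 -> 59
Compare 10 with 59 -> 59
Compare 73 with 59 -> 73

73


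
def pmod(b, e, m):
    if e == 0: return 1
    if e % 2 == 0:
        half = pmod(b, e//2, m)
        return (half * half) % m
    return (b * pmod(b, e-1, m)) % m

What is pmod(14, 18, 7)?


pmod(14, 18, 7): e is even, compute pmod(14, 9, 7)
  pmod(14, 9, 7): e is odd, compute pmod(14, 8, 7)
    pmod(14, 8, 7): e is even, compute pmod(14, 4, 7)
      pmod(14, 4, 7): e is even, compute pmod(14, 2, 7)
        pmod(14, 2, 7): e is even, compute pmod(14, 1, 7)
          pmod(14, 1, 7): e is odd, compute pmod(14, 0, 7)
          pmod(14, 0, 7) = 1
          (14 * 1) % 7 = 0
        half=0, (0*0) % 7 = 0
      half=0, (0*0) % 7 = 0
    half=0, (0*0) % 7 = 0
  (14 * 0) % 7 = 0
half=0, (0*0) % 7 = 0

0


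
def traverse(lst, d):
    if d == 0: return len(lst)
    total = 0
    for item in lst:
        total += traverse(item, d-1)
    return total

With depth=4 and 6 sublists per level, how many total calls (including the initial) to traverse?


At depth 0 (root): 1 call
At depth 1: each of 1 parents calls traverse on 6 children = 6 calls
At depth 2: each of 6 parents calls traverse on 6 children = 36 calls
At depth 3: each of 36 parents calls traverse on 6 children = 216 calls
At depth 4: each of 216 parents calls traverse on 6 children = 1296 calls
Total: 1 + 6 + 36 + 216 + 1296 = 1555

1555


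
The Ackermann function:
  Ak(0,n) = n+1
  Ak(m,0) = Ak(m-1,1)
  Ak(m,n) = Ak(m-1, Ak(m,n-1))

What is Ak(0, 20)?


Ak(0, 20) = 21
Result: Ak(0, 20) = 21

21


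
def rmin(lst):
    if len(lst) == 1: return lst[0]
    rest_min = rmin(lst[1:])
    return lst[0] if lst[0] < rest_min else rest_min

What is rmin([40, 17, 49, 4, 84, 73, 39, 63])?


rmin([40, 17, 49, 4, 84, 73, 39, 63]): compare 40 with rmin([17, 49, 4, 84, 73, 39, 63])
rmin([17, 49, 4, 84, 73, 39, 63]): compare 17 with rmin([49, 4, 84, 73, 39, 63])
rmin([49, 4, 84, 73, 39, 63]): compare 49 with rmin([4, 84, 73, 39, 63])
rmin([4, 84, 73, 39, 63]): compare 4 with rmin([84, 73, 39, 63])
rmin([84, 73, 39, 63]): compare 84 with rmin([73, 39, 63])
rmin([73, 39, 63]): compare 73 with rmin([39, 63])
rmin([39, 63]): compare 39 with rmin([63])
rmin([63]) = 63  (base case)
Compare 39 with 63 -> 39
Compare 73 with 39 -> 39
Compare 84 with 39 -> 39
Compare 4 with 39 -> 4
Compare 49 with 4 -> 4
Compare 17 with 4 -> 4
Compare 40 with 4 -> 4

4


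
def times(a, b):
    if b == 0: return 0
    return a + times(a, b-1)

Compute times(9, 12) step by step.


times(9, 12) = 9 + times(9, 11)
times(9, 11) = 9 + times(9, 10)
times(9, 10) = 9 + times(9, 9)
times(9, 9) = 9 + times(9, 8)
times(9, 8) = 9 + times(9, 7)
times(9, 7) = 9 + times(9, 6)
times(9, 6) = 9 + times(9, 5)
times(9, 5) = 9 + times(9, 4)
times(9, 4) = 9 + times(9, 3)
times(9, 3) = 9 + times(9, 2)
times(9, 2) = 9 + times(9, 1)
times(9, 1) = 9 + times(9, 0)
times(9, 0) = 0  (base case)
Total: 9 + 9 + 9 + 9 + 9 + 9 + 9 + 9 + 9 + 9 + 9 + 9 + 0 = 108

108


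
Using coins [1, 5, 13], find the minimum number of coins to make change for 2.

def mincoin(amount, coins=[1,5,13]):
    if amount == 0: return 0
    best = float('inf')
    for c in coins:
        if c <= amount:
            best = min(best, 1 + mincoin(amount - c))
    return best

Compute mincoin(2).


Building up with DP:
mincoin(0) = 0
mincoin(1) = min(1+mincoin(0)=1+0=1) = 1
mincoin(2) = min(1+mincoin(1)=1+1=2) = 2

2


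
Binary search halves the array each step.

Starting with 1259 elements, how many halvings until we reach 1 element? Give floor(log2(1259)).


1259 / 2 = 629
629 / 2 = 314
314 / 2 = 157
157 / 2 = 78
78 / 2 = 39
39 / 2 = 19
19 / 2 = 9
9 / 2 = 4
4 / 2 = 2
2 / 2 = 1
Reached 1 after 10 halvings

10


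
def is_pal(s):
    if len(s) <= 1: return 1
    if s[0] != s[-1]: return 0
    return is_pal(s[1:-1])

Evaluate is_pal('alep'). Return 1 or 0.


is_pal('alep'): s[0]='a' != s[-1]='p' -> return 0
Result: 0 (not a palindrome)

0


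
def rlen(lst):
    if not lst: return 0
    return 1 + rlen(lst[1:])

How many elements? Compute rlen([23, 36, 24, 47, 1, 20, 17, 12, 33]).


rlen([23, 36, 24, 47, 1, 20, 17, 12, 33]) = 1 + rlen([36, 24, 47, 1, 20, 17, 12, 33])
rlen([36, 24, 47, 1, 20, 17, 12, 33]) = 1 + rlen([24, 47, 1, 20, 17, 12, 33])
rlen([24, 47, 1, 20, 17, 12, 33]) = 1 + rlen([47, 1, 20, 17, 12, 33])
rlen([47, 1, 20, 17, 12, 33]) = 1 + rlen([1, 20, 17, 12, 33])
rlen([1, 20, 17, 12, 33]) = 1 + rlen([20, 17, 12, 33])
rlen([20, 17, 12, 33]) = 1 + rlen([17, 12, 33])
rlen([17, 12, 33]) = 1 + rlen([12, 33])
rlen([12, 33]) = 1 + rlen([33])
rlen([33]) = 1 + rlen([])
rlen([]) = 0  (base case)
Unwinding: 1 + 1 + 1 + 1 + 1 + 1 + 1 + 1 + 1 + 0 = 9

9
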